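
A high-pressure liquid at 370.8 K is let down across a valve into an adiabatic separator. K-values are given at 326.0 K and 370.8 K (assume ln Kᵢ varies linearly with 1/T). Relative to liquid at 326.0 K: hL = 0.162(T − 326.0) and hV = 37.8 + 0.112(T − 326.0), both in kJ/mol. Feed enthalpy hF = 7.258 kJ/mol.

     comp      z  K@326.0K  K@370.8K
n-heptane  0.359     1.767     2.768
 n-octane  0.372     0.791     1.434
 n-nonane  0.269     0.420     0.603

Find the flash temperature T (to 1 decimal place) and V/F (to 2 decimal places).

T = 327.3 K, V/F = 0.19

Adiabatic flash: solve Rachford–Rice at each trial T, then check hF = ψ·hV(T) + (1−ψ)·hL(T).
  T = 326.0 K: K = (1.767, 0.791, 0.420), RR gives ψ = 0.136, H_out = 5.133 kJ/mol
  T = 370.8 K: K = (2.768, 1.434, 0.603), RR gives ψ = 1.000, H_out = 42.818 kJ/mol
  T = 348.4 K: K = (2.244, 1.086, 0.509), RR gives ψ = 0.911, H_out = 37.045 kJ/mol
  T = 337.2 K: K = (1.999, 0.932, 0.464), RR gives ψ = 0.552, H_out = 22.357 kJ/mol
  T = 331.6 K: K = (1.881, 0.860, 0.442), RR gives ψ = 0.351, H_out = 14.073 kJ/mol
  T = 328.8 K: K = (1.824, 0.825, 0.431), RR gives ψ = 0.245, H_out = 9.693 kJ/mol
  T = 327.4 K: K = (1.795, 0.808, 0.425), RR gives ψ = 0.191, H_out = 7.437 kJ/mol
Linear interpolation between T = 326.0 (H_out = 5.133) and T = 327.4 (H_out = 7.437) on hF = 7.258 gives T ≈ 327.3 K, at which ψ = 0.19.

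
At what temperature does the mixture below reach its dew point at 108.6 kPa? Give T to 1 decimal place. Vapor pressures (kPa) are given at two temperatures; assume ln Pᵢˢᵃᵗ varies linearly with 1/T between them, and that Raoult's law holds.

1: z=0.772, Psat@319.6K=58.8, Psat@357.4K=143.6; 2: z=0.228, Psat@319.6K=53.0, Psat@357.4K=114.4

T = 346.8 K

Dew-point temperature: Σzᵢ·P/Pᵢˢᵃᵗ(T) = 1. Interpolate ln Pᵢˢᵃᵗ = aᵢ + bᵢ/T.
  T = 319.6 K: ΣzᵢP/Pᵢˢᵃᵗ = 1.8930
  T = 357.4 K: ΣzᵢP/Pᵢˢᵃᵗ = 0.8003
  T = 338.5 K: ΣzᵢP/Pᵢˢᵃᵗ = 1.2012
  T = 347.9 K: ΣzᵢP/Pᵢˢᵃᵗ = 0.9760
  T = 343.2 K: ΣzᵢP/Pᵢˢᵃᵗ = 1.0812
  T = 345.5 K: ΣzᵢP/Pᵢˢᵃᵗ = 1.0280
Interpolating between 345.5 K and 347.9 K gives T ≈ 346.8 K.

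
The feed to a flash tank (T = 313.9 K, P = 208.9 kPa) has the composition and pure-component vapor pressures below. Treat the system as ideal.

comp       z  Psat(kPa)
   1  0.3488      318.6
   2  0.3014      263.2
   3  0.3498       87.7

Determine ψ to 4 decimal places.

Raoult's law: Kᵢ = Pᵢˢᵃᵗ/P = Pᵢˢᵃᵗ/208.9.
  K_1 = 318.6/208.9 = 1.525132, K_2 = 263.2/208.9 = 1.259933, K_3 = 87.7/208.9 = 0.419818
Let ψ = V/F and solve Σ zᵢ(Kᵢ−1)/(1+ψ(Kᵢ−1)) = 0.
Feasibility: ΣzᵢKᵢ = 1.0586, Σzᵢ/Kᵢ = 1.3011 — both > 1, two phases present.
Newton–Raphson from ψ = 0.5:
  ψ = 0.5000: g = -0.07147, g' = -0.3099 → ψ = 0.2694
  ψ = 0.2694: g = -0.00686, g' = -0.2570 → ψ = 0.2427
  ψ = 0.2427: g = -0.00005, g' = -0.2532 → ψ = 0.2425
Converged at ψ = 0.2425.

ψ = 0.2425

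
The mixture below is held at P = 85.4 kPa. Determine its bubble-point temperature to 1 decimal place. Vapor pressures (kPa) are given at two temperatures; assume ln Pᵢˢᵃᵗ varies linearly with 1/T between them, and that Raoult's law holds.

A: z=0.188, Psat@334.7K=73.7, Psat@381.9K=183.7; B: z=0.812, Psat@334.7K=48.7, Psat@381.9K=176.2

T = 351.8 K

Bubble-point temperature: ΣzᵢPᵢˢᵃᵗ(T) = P. Interpolate ln Pᵢˢᵃᵗ = aᵢ + bᵢ/T.
  T = 334.7 K: ΣzᵢPᵢˢᵃᵗ = 53.40 kPa
  T = 381.9 K: ΣzᵢPᵢˢᵃᵗ = 177.61 kPa
  T = 358.3 K: ΣzᵢPᵢˢᵃᵗ = 101.02 kPa
  T = 346.5 K: ΣzᵢPᵢˢᵃᵗ = 74.18 kPa
  T = 352.4 K: ΣzᵢPᵢˢᵃᵗ = 86.77 kPa
  T = 349.4 K: ΣzᵢPᵢˢᵃᵗ = 80.17 kPa
  T = 350.9 K: ΣzᵢPᵢˢᵃᵗ = 83.42 kPa
Interpolating between 350.9 K and 352.4 K gives T ≈ 351.8 K.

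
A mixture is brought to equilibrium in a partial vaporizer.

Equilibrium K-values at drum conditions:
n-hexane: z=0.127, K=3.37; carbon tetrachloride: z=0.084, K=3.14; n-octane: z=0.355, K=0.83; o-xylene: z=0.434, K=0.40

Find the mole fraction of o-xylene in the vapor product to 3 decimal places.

y_o-xylene = 0.192

Let β = V/F and solve Σ zᵢ(Kᵢ−1)/(1+β(Kᵢ−1)) = 0.
Feasibility: ΣzᵢKᵢ = 1.160, Σzᵢ/Kᵢ = 1.577 — both > 1, two phases present.
Iterate (Newton) starting at β = 0.5:
  β = 0.500: g = -0.2134, g' = -0.570 → β = 0.126
  β = 0.126: g = 0.0301, g' = -0.855 → β = 0.161
  β = 0.161: g = 0.0012, g' = -0.789 → β = 0.163
Converged at β = 0.163.
Compositions from xᵢ = zᵢ/(1+β(Kᵢ−1)), yᵢ = Kᵢxᵢ:
  n-hexane: x = 0.092, y = 0.309
  carbon tetrachloride: x = 0.062, y = 0.196
  n-octane: x = 0.365, y = 0.303
  o-xylene: x = 0.481, y = 0.192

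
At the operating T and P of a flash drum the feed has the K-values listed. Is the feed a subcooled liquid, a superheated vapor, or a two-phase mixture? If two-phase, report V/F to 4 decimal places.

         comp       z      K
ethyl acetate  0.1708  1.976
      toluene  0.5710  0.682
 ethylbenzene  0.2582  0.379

subcooled liquid

ΣzᵢKᵢ = 0.8248; Σzᵢ/Kᵢ = 1.6049.
Since ΣzᵢKᵢ < 1 the mixture is below its bubble point — single liquid phase.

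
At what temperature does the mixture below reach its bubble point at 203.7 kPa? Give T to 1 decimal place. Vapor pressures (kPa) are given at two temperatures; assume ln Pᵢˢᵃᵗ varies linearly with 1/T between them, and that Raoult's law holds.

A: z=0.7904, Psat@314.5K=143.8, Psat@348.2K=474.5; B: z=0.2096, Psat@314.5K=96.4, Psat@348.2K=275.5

T = 325.8 K

Bubble-point temperature: ΣzᵢPᵢˢᵃᵗ(T) = P. Interpolate ln Pᵢˢᵃᵗ = aᵢ + bᵢ/T.
  T = 314.5 K: ΣzᵢPᵢˢᵃᵗ = 133.86 kPa
  T = 348.2 K: ΣzᵢPᵢˢᵃᵗ = 432.79 kPa
  T = 331.4 K: ΣzᵢPᵢˢᵃᵗ = 248.34 kPa
  T = 322.9 K: ΣzᵢPᵢˢᵃᵗ = 183.46 kPa
  T = 327.1 K: ΣzᵢPᵢˢᵃᵗ = 213.48 kPa
  T = 325.0 K: ΣzᵢPᵢˢᵃᵗ = 198.00 kPa
Interpolating between 325.0 K and 327.1 K gives T ≈ 325.8 K.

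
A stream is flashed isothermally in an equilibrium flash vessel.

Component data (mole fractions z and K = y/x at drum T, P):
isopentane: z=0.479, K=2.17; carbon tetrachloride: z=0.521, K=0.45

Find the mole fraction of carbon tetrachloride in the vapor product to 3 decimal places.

y_carbon tetrachloride = 0.306

Material balance + equilibrium reduce to Σ zᵢ(Kᵢ−1)/(1+ψ(Kᵢ−1)) = 0.
Check two-phase: ΣzᵢKᵢ = 1.274 > 1 and Σzᵢ/Kᵢ = 1.379 > 1, so g(0) = 0.274 > 0 and g(1) = -0.379 < 0.
Binary case is linear: z₁(K₁−1)(1+ψ(K₂−1)) + z₂(K₂−1)(1+ψ(K₁−1)) = 0
⇒ ψ = [z₁(K₁−1)+z₂(K₂−1)] / [−(K₁−1)(K₂−1)] = 0.2739/0.6435 = 0.426
Compositions from xᵢ = zᵢ/(1+ψ(Kᵢ−1)), yᵢ = Kᵢxᵢ:
  isopentane: x = 0.320, y = 0.694
  carbon tetrachloride: x = 0.680, y = 0.306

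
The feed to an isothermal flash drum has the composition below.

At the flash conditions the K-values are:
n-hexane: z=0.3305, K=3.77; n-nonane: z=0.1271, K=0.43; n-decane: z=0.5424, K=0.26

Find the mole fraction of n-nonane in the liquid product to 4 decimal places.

x_n-nonane = 0.1458

Rachford–Rice: g(β) = Σ zᵢ(Kᵢ−1)/(1+β(Kᵢ−1)) = 0.
g(0) = ΣzᵢKᵢ − 1 = 0.4417 and g(1) = 1 − Σzᵢ/Kᵢ = -1.4694, so a root lies in (0, 1).
Newton iteration, β⁰ = 0.31:
  β = 0.3100: g = -0.11632, g' = -1.2951 → β = 0.2202
  β = 0.2202: g = 0.00630, g' = -1.4563 → β = 0.2245
Converged at β = 0.2245.
Compositions from xᵢ = zᵢ/(1+β(Kᵢ−1)), yᵢ = Kᵢxᵢ:
  n-hexane: x = 0.2038, y = 0.7682
  n-nonane: x = 0.1458, y = 0.0627
  n-decane: x = 0.6505, y = 0.1691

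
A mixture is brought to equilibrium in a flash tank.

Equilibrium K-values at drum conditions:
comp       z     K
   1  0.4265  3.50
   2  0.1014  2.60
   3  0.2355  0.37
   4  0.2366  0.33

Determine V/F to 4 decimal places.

Material balance + equilibrium reduce to Σ zᵢ(Kᵢ−1)/(1+V/F(Kᵢ−1)) = 0.
g(0) = ΣzᵢKᵢ − 1 = 0.9216 and g(1) = 1 − Σzᵢ/Kᵢ = -0.5143, so a root lies in (0, 1).
Iterate (Newton) starting at V/F = 0.5:
  V/F = 0.5000: g = 0.10905, g' = -1.0460 → V/F = 0.6043
  V/F = 0.6043: g = 0.00127, g' = -1.0335 → V/F = 0.6055
Converged at V/F = 0.6055.

V/F = 0.6055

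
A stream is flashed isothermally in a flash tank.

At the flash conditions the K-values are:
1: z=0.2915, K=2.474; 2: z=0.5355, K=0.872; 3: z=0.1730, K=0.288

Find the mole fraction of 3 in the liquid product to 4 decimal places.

x_3 = 0.2573

Material balance + equilibrium reduce to Σ zᵢ(Kᵢ−1)/(1+β(Kᵢ−1)) = 0.
Feasibility: ΣzᵢKᵢ = 1.2380, Σzᵢ/Kᵢ = 1.3326 — both > 1, two phases present.
Newton iteration, β⁰ = 0.46:
  β = 0.4600: g = 0.00006, g' = -0.4288 → β = 0.4601
Converged at β = 0.4601.
Compositions from xᵢ = zᵢ/(1+β(Kᵢ−1)), yᵢ = Kᵢxᵢ:
  1: x = 0.1737, y = 0.4297
  2: x = 0.5690, y = 0.4962
  3: x = 0.2573, y = 0.0741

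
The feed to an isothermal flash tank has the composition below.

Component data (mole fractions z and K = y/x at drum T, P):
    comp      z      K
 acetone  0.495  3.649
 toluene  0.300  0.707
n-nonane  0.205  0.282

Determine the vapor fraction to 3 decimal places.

Rachford–Rice: g(ψ) = Σ zᵢ(Kᵢ−1)/(1+ψ(Kᵢ−1)) = 0.
Check two-phase: ΣzᵢKᵢ = 2.076 > 1 and Σzᵢ/Kᵢ = 1.287 > 1, so g(0) = 1.076 > 0 and g(1) = -0.287 < 0.
Newton iteration, ψ⁰ = 0.5:
  ψ = 0.500: g = 0.2315, g' = -0.935 → ψ = 0.747
  ψ = 0.747: g = 0.0098, g' = -0.926 → ψ = 0.758
Converged at ψ = 0.758.

ψ = 0.758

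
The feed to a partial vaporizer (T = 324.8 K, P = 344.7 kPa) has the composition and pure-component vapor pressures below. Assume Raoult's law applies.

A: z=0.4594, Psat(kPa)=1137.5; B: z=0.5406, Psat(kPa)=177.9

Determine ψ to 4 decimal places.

ψ = 0.7143

Raoult's law: Kᵢ = Pᵢˢᵃᵗ/P = Pᵢˢᵃᵗ/344.7.
  K_A = 1137.5/344.7 = 3.299971, K_B = 177.9/344.7 = 0.516101
Material balance + equilibrium reduce to Σ zᵢ(Kᵢ−1)/(1+ψ(Kᵢ−1)) = 0.
g(0) = ΣzᵢKᵢ − 1 = 0.7950 and g(1) = 1 − Σzᵢ/Kᵢ = -0.1867, so a root lies in (0, 1).
Binary case is linear: z₁(K₁−1)(1+ψ(K₂−1)) + z₂(K₂−1)(1+ψ(K₁−1)) = 0
⇒ ψ = [z₁(K₁−1)+z₂(K₂−1)] / [−(K₁−1)(K₂−1)] = 0.79501/1.11295 = 0.7143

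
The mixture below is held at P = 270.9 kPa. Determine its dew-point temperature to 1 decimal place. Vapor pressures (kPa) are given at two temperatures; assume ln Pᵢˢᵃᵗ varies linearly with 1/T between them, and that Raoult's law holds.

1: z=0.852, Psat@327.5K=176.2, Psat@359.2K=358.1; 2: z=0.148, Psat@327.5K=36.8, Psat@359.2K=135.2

Dew-point temperature: Σzᵢ·P/Pᵢˢᵃᵗ(T) = 1. Interpolate ln Pᵢˢᵃᵗ = aᵢ + bᵢ/T.
  T = 327.5 K: ΣzᵢP/Pᵢˢᵃᵗ = 2.3994
  T = 359.2 K: ΣzᵢP/Pᵢˢᵃᵗ = 0.9411
  T = 343.4 K: ΣzᵢP/Pᵢˢᵃᵗ = 1.4534
  T = 351.3 K: ΣzᵢP/Pᵢˢᵃᵗ = 1.1612
  T = 355.2 K: ΣzᵢP/Pᵢˢᵃᵗ = 1.0450
  T = 357.2 K: ΣzᵢP/Pᵢˢᵃᵗ = 0.9913
Interpolating between 355.2 K and 357.2 K gives T ≈ 356.9 K.

T = 356.9 K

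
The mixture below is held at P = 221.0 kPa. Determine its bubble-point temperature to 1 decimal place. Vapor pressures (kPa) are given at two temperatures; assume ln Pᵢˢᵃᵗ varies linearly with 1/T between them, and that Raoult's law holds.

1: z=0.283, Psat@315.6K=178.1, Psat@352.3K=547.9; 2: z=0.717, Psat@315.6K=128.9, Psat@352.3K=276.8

T = 332.4 K

Bubble-point temperature: ΣzᵢPᵢˢᵃᵗ(T) = P. Interpolate ln Pᵢˢᵃᵗ = aᵢ + bᵢ/T.
  T = 315.6 K: ΣzᵢPᵢˢᵃᵗ = 142.82 kPa
  T = 352.3 K: ΣzᵢPᵢˢᵃᵗ = 353.52 kPa
  T = 334.0 K: ΣzᵢPᵢˢᵃᵗ = 229.77 kPa
  T = 324.8 K: ΣzᵢPᵢˢᵃᵗ = 182.18 kPa
  T = 329.4 K: ΣzᵢPᵢˢᵃᵗ = 204.88 kPa
  T = 331.7 K: ΣzᵢPᵢˢᵃᵗ = 217.04 kPa
Interpolating between 331.7 K and 334.0 K gives T ≈ 332.4 K.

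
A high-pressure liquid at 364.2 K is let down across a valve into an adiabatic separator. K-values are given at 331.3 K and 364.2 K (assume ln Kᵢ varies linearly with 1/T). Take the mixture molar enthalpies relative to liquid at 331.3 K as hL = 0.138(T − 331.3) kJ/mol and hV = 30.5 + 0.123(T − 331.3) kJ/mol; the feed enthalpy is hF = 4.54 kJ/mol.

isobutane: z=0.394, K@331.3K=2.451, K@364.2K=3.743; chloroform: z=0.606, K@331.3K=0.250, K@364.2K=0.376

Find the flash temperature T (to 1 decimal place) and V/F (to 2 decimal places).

T = 333.8 K, V/F = 0.14

Adiabatic flash: solve Rachford–Rice at each trial T, then check hF = ψ·hV(T) + (1−ψ)·hL(T).
  T = 331.3 K: K = (2.451, 0.250), RR gives ψ = 0.108, H_out = 3.285 kJ/mol
  T = 364.2 K: K = (3.743, 0.376), RR gives ψ = 0.410, H_out = 16.857 kJ/mol
  T = 347.8 K: K = (3.061, 0.310), RR gives ψ = 0.277, H_out = 10.652 kJ/mol
  T = 339.6 K: K = (2.748, 0.279), RR gives ψ = 0.200, H_out = 7.221 kJ/mol
  T = 335.5 K: K = (2.599, 0.265), RR gives ψ = 0.157, H_out = 5.351 kJ/mol
  T = 333.4 K: K = (2.524, 0.257), RR gives ψ = 0.133, H_out = 4.339 kJ/mol
Linear interpolation between T = 333.4 (H_out = 4.339) and T = 335.5 (H_out = 5.351) on hF = 4.54 gives T ≈ 333.8 K, at which ψ = 0.14.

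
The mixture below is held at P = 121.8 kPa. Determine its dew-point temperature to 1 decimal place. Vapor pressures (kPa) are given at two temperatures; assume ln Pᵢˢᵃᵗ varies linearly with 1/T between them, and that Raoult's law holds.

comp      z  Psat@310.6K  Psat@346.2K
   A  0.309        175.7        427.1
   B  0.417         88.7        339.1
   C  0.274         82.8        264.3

T = 315.3 K

Dew-point temperature: Σzᵢ·P/Pᵢˢᵃᵗ(T) = 1. Interpolate ln Pᵢˢᵃᵗ = aᵢ + bᵢ/T.
  T = 310.6 K: ΣzᵢP/Pᵢˢᵃᵗ = 1.1899
  T = 346.2 K: ΣzᵢP/Pᵢˢᵃᵗ = 0.3642
  T = 328.4 K: ΣzᵢP/Pᵢˢᵃᵗ = 0.6351
  T = 319.5 K: ΣzᵢP/Pᵢˢᵃᵗ = 0.8609
  T = 315.1 K: ΣzᵢP/Pᵢˢᵃᵗ = 1.0077
  T = 317.3 K: ΣzᵢP/Pᵢˢᵃᵗ = 0.9309
Interpolating between 315.1 K and 317.3 K gives T ≈ 315.3 K.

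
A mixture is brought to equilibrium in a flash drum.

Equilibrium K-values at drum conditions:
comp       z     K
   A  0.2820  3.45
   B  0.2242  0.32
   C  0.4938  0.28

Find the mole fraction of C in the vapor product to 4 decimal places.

y_C = 0.1496

Rachford–Rice: g(β) = Σ zᵢ(Kᵢ−1)/(1+β(Kᵢ−1)) = 0.
Check two-phase: ΣzᵢKᵢ = 1.1829 > 1 and Σzᵢ/Kᵢ = 2.5459 > 1, so g(0) = 0.1829 > 0 and g(1) = -1.5459 < 0.
Iterate (Newton) starting at β = 0.33:
  β = 0.3300: g = -0.28087, g' = -1.1303 → β = 0.0815
  β = 0.0815: g = 0.03680, g' = -1.5812 → β = 0.1048
  β = 0.1048: g = 0.00107, g' = -1.4915 → β = 0.1055
Converged at β = 0.1055.
Compositions from xᵢ = zᵢ/(1+β(Kᵢ−1)), yᵢ = Kᵢxᵢ:
  A: x = 0.2241, y = 0.7731
  B: x = 0.2415, y = 0.0773
  C: x = 0.5344, y = 0.1496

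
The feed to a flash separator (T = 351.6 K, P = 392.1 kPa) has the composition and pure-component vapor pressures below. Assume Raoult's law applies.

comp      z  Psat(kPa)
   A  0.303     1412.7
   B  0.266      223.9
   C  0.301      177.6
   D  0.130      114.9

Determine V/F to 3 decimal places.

V/F = 0.298

Raoult's law: Kᵢ = Pᵢˢᵃᵗ/P = Pᵢˢᵃᵗ/392.1.
  K_A = 1412.7/392.1 = 3.60291, K_B = 223.9/392.1 = 0.57103, K_C = 177.6/392.1 = 0.45295, K_D = 114.9/392.1 = 0.29304
Material balance + equilibrium reduce to Σ zᵢ(Kᵢ−1)/(1+V/F(Kᵢ−1)) = 0.
g(0) = ΣzᵢKᵢ − 1 = 0.418 and g(1) = 1 − Σzᵢ/Kᵢ = -0.658, so a root lies in (0, 1).
Newton–Raphson from V/F = 0.53:
  V/F = 0.530: g = -0.1951, g' = -0.789 → V/F = 0.283
  V/F = 0.283: g = 0.0147, g' = -0.972 → V/F = 0.298
Converged at V/F = 0.298.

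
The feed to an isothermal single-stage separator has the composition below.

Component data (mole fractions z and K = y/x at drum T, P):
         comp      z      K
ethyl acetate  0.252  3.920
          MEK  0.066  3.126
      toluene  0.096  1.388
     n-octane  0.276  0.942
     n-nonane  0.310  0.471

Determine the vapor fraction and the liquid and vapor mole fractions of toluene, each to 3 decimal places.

Newton–Raphson from ψ = 0.5:
  ψ = 0.500: g = 0.1589, g' = -0.597 → ψ = 0.766
  ψ = 0.766: g = 0.0168, g' = -0.503 → ψ = 0.800
Converged at ψ = 0.800.
Compositions from xᵢ = zᵢ/(1+ψ(Kᵢ−1)), yᵢ = Kᵢxᵢ:
  ethyl acetate: x = 0.076, y = 0.296
  MEK: x = 0.024, y = 0.076
  toluene: x = 0.073, y = 0.102
  n-octane: x = 0.289, y = 0.273
  n-nonane: x = 0.537, y = 0.253

ψ = 0.800, x_toluene = 0.073, y_toluene = 0.102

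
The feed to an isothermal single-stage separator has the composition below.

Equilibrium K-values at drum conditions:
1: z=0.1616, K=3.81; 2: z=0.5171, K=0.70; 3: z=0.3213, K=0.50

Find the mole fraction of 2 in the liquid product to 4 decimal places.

x_2 = 0.5380

Material balance + equilibrium reduce to Σ zᵢ(Kᵢ−1)/(1+ψ(Kᵢ−1)) = 0.
g(0) = ΣzᵢKᵢ − 1 = 0.1383 and g(1) = 1 − Σzᵢ/Kᵢ = -0.4237, so a root lies in (0, 1).
Newton–Raphson from ψ = 0.5:
  ψ = 0.5000: g = -0.20789, g' = -0.4278 → ψ = 0.0141
  ψ = 0.0141: g = 0.11925, g' = -1.3092 → ψ = 0.1052
  ψ = 0.1052: g = 0.02077, g' = -0.8994 → ψ = 0.1283
  ψ = 0.1283: g = 0.00080, g' = -0.8315 → ψ = 0.1292
Converged at ψ = 0.1292.
Compositions from xᵢ = zᵢ/(1+ψ(Kᵢ−1)), yᵢ = Kᵢxᵢ:
  1: x = 0.1186, y = 0.4517
  2: x = 0.5380, y = 0.3766
  3: x = 0.3435, y = 0.1717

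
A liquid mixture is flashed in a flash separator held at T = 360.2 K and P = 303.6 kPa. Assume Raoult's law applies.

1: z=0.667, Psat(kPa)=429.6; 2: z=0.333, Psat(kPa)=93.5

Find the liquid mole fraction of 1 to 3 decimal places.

x_1 = 0.625

Raoult's law: Kᵢ = Pᵢˢᵃᵗ/P = Pᵢˢᵃᵗ/303.6.
  K_1 = 429.6/303.6 = 1.41502, K_2 = 93.5/303.6 = 0.30797
Rachford–Rice: g(β) = Σ zᵢ(Kᵢ−1)/(1+β(Kᵢ−1)) = 0.
Check two-phase: ΣzᵢKᵢ = 1.046 > 1 and Σzᵢ/Kᵢ = 1.553 > 1, so g(0) = 0.046 > 0 and g(1) = -0.553 < 0.
Iterate (Newton) starting at β = 0.61:
  β = 0.610: g = -0.1779, g' = -0.551 → β = 0.287
  β = 0.287: g = -0.0402, g' = -0.340 → β = 0.169
  β = 0.169: g = -0.0022, g' = -0.305 → β = 0.161
Converged at β = 0.161.
Compositions from xᵢ = zᵢ/(1+β(Kᵢ−1)), yᵢ = Kᵢxᵢ:
  1: x = 0.625, y = 0.885
  2: x = 0.375, y = 0.115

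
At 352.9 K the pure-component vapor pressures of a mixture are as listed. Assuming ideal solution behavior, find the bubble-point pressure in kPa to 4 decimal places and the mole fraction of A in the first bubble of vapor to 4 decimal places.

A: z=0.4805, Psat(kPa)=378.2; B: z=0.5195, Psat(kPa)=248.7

At the bubble point ψ → 0, so ΣzᵢKᵢ = 1 with Kᵢ = Pᵢˢᵃᵗ/P ⇒ P = ΣzᵢPᵢˢᵃᵗ.
P = 0.4805·378.2 + 0.5195·248.7 = 310.9248 kPa
yᵢ = zᵢPᵢˢᵃᵗ/P ⇒ y_A = 0.4805·378.2/310.9248 = 0.5845

Pbub = 310.9248 kPa, y_A = 0.5845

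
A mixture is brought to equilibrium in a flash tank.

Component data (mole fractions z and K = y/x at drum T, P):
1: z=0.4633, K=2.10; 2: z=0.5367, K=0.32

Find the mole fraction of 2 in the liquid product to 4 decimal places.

Let ψ = V/F and solve Σ zᵢ(Kᵢ−1)/(1+ψ(Kᵢ−1)) = 0.
Feasibility: ΣzᵢKᵢ = 1.1447, Σzᵢ/Kᵢ = 1.8978 — both > 1, two phases present.
Iterate (Newton) starting at ψ = 0.64:
  ψ = 0.6400: g = -0.34709, g' = -0.9710 → ψ = 0.2826
  ψ = 0.2826: g = -0.06297, g' = -0.7065 → ψ = 0.1934
Converged at ψ = 0.1934.
Compositions from xᵢ = zᵢ/(1+ψ(Kᵢ−1)), yᵢ = Kᵢxᵢ:
  1: x = 0.3820, y = 0.8022
  2: x = 0.6180, y = 0.1978

x_2 = 0.6180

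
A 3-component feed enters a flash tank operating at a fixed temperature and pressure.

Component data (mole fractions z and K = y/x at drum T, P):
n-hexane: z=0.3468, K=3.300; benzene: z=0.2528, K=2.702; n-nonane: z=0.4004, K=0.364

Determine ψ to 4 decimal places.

ψ = 0.7447

Newton iteration, ψ⁰ = 0.45:
  ψ = 0.4500: g = 0.27885, g' = -0.9957 → ψ = 0.7301
  ψ = 0.7301: g = 0.01421, g' = -0.9656 → ψ = 0.7448
  ψ = 0.7448: g = -0.00008, g' = -0.9763 → ψ = 0.7447
Converged at ψ = 0.7447.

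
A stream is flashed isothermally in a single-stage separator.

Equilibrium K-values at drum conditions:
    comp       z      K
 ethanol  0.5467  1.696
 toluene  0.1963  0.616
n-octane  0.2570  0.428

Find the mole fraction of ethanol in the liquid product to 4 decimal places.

Iterate (Newton) starting at V/F = 0.5:
  V/F = 0.5000: g = -0.01691, g' = -0.3550 → V/F = 0.4524
  V/F = 0.4524: g = -0.00016, g' = -0.3486 → V/F = 0.4519
Converged at V/F = 0.4519.
Compositions from xᵢ = zᵢ/(1+V/F(Kᵢ−1)), yᵢ = Kᵢxᵢ:
  ethanol: x = 0.4159, y = 0.7053
  toluene: x = 0.2375, y = 0.1463
  n-octane: x = 0.3466, y = 0.1483

x_ethanol = 0.4159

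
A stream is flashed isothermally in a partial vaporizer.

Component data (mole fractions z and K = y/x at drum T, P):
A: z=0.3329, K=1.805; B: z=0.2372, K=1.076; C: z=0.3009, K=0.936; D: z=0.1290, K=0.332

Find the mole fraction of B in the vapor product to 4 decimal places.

y_B = 0.2420

Let β = V/F and solve Σ zᵢ(Kᵢ−1)/(1+β(Kᵢ−1)) = 0.
Check two-phase: ΣzᵢKᵢ = 1.1806 > 1 and Σzᵢ/Kᵢ = 1.1149 > 1, so g(0) = 0.1806 > 0 and g(1) = -0.1149 < 0.
Newton iteration, β⁰ = 0.6:
  β = 0.6000: g = 0.03411, g' = -0.2610 → β = 0.7307
  β = 0.7307: g = -0.00272, g' = -0.3078 → β = 0.7218
Converged at β = 0.7218.
Compositions from xᵢ = zᵢ/(1+β(Kᵢ−1)), yᵢ = Kᵢxᵢ:
  A: x = 0.2106, y = 0.3801
  B: x = 0.2249, y = 0.2420
  C: x = 0.3155, y = 0.2953
  D: x = 0.2491, y = 0.0827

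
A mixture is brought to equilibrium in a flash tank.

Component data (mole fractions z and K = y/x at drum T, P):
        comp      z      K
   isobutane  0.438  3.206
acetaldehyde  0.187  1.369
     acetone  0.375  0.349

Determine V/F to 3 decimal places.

V/F = 0.684

Material balance + equilibrium reduce to Σ zᵢ(Kᵢ−1)/(1+V/F(Kᵢ−1)) = 0.
g(0) = ΣzᵢKᵢ − 1 = 0.791 and g(1) = 1 − Σzᵢ/Kᵢ = -0.348, so a root lies in (0, 1).
Iterate (Newton) starting at V/F = 0.5:
  V/F = 0.500: g = 0.1558, g' = -0.849 → V/F = 0.683
  V/F = 0.683: g = 0.0007, g' = -0.871 → V/F = 0.684
Converged at V/F = 0.684.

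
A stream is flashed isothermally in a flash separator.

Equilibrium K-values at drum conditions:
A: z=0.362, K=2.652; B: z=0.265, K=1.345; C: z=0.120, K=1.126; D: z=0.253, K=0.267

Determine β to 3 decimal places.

β = 0.680

Let β = V/F and solve Σ zᵢ(Kᵢ−1)/(1+β(Kᵢ−1)) = 0.
Feasibility: ΣzᵢKᵢ = 1.519, Σzᵢ/Kᵢ = 1.388 — both > 1, two phases present.
Newton–Raphson from β = 0.5:
  β = 0.500: g = 0.1270, g' = -0.660 → β = 0.692
  β = 0.692: g = -0.0100, g' = -0.798 → β = 0.680
Converged at β = 0.680.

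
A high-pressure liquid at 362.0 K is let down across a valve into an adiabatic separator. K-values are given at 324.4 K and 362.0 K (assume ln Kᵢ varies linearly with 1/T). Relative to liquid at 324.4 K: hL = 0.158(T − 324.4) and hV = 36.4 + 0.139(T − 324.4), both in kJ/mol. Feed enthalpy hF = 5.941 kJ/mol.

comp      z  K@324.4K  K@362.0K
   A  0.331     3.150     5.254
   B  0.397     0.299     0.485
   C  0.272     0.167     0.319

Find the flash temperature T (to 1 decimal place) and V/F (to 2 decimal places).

Adiabatic flash: solve Rachford–Rice at each trial T, then check hF = ψ·hV(T) + (1−ψ)·hL(T).
  T = 324.4 K: K = (3.150, 0.299, 0.167), RR gives ψ = 0.127, H_out = 4.626 kJ/mol
  T = 362.0 K: K = (5.254, 0.485, 0.319), RR gives ψ = 0.407, H_out = 20.482 kJ/mol
  T = 343.2 K: K = (4.126, 0.386, 0.235), RR gives ψ = 0.275, H_out = 12.869 kJ/mol
  T = 333.8 K: K = (3.619, 0.341, 0.199), RR gives ψ = 0.206, H_out = 8.931 kJ/mol
  T = 329.1 K: K = (3.380, 0.320, 0.183), RR gives ψ = 0.168, H_out = 6.841 kJ/mol
  T = 326.8 K: K = (3.266, 0.309, 0.175), RR gives ψ = 0.148, H_out = 5.776 kJ/mol
Linear interpolation between T = 326.8 (H_out = 5.776) and T = 329.1 (H_out = 6.841) on hF = 5.941 gives T ≈ 327.2 K, at which ψ = 0.15.

T = 327.2 K, V/F = 0.15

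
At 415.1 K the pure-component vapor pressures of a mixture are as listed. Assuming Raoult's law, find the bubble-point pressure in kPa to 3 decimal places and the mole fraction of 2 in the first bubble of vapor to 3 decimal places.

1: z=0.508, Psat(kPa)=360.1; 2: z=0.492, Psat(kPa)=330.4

Pbub = 345.488 kPa, y_2 = 0.471

At the bubble point ψ → 0, so ΣzᵢKᵢ = 1 with Kᵢ = Pᵢˢᵃᵗ/P ⇒ P = ΣzᵢPᵢˢᵃᵗ.
P = 0.508·360.1 + 0.492·330.4 = 345.488 kPa
yᵢ = zᵢPᵢˢᵃᵗ/P ⇒ y_2 = 0.492·330.4/345.488 = 0.471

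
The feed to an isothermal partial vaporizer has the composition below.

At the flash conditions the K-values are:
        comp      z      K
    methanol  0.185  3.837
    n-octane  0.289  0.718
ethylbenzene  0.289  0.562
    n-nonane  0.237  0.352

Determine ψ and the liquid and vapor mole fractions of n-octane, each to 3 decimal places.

Iterate (Newton) starting at ψ = 0.5:
  ψ = 0.500: g = -0.2671, g' = -0.594 → ψ = 0.051
  ψ = 0.051: g = 0.0881, g' = -1.327 → ψ = 0.117
  ψ = 0.117: g = 0.0102, g' = -1.042 → ψ = 0.127
Converged at ψ = 0.127.
Compositions from xᵢ = zᵢ/(1+ψ(Kᵢ−1)), yᵢ = Kᵢxᵢ:
  methanol: x = 0.136, y = 0.522
  n-octane: x = 0.300, y = 0.215
  ethylbenzene: x = 0.306, y = 0.172
  n-nonane: x = 0.258, y = 0.091

ψ = 0.127, x_n-octane = 0.300, y_n-octane = 0.215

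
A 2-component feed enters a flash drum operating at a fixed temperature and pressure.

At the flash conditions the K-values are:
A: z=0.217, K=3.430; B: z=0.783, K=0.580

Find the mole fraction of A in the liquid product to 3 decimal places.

x_A = 0.147

Material balance + equilibrium reduce to Σ zᵢ(Kᵢ−1)/(1+V/F(Kᵢ−1)) = 0.
Feasibility: ΣzᵢKᵢ = 1.198, Σzᵢ/Kᵢ = 1.413 — both > 1, two phases present.
Iterate (Newton) starting at V/F = 0.53:
  V/F = 0.530: g = -0.1925, g' = -0.473 → V/F = 0.123
  V/F = 0.123: g = 0.0590, g' = -0.913 → V/F = 0.188
  V/F = 0.188: g = 0.0050, g' = -0.767 → V/F = 0.194
Converged at V/F = 0.194.
Compositions from xᵢ = zᵢ/(1+V/F(Kᵢ−1)), yᵢ = Kᵢxᵢ:
  A: x = 0.147, y = 0.505
  B: x = 0.853, y = 0.495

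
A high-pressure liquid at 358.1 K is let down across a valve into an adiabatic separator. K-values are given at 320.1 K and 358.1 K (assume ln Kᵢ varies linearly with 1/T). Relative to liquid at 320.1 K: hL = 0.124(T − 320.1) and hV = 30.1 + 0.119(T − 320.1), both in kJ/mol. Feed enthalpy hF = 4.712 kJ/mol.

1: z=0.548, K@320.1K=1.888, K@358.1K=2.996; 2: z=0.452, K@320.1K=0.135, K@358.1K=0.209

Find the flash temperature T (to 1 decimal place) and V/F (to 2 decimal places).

T = 321.7 K, V/F = 0.15

Adiabatic flash: solve Rachford–Rice at each trial T, then check hF = ψ·hV(T) + (1−ψ)·hL(T).
  T = 320.1 K: K = (1.888, 0.135), RR gives ψ = 0.125, H_out = 3.748 kJ/mol
  T = 358.1 K: K = (2.996, 0.209), RR gives ψ = 0.466, H_out = 18.660 kJ/mol
  T = 339.1 K: K = (2.409, 0.170), RR gives ψ = 0.340, H_out = 12.544 kJ/mol
  T = 329.6 K: K = (2.140, 0.152), RR gives ψ = 0.250, H_out = 8.687 kJ/mol
  T = 324.9 K: K = (2.013, 0.143), RR gives ψ = 0.194, H_out = 6.422 kJ/mol
  T = 322.5 K: K = (1.950, 0.139), RR gives ψ = 0.161, H_out = 5.139 kJ/mol
  T = 321.3 K: K = (1.919, 0.137), RR gives ψ = 0.143, H_out = 4.458 kJ/mol
Linear interpolation between T = 321.3 (H_out = 4.458) and T = 322.5 (H_out = 5.139) on hF = 4.712 gives T ≈ 321.7 K, at which ψ = 0.15.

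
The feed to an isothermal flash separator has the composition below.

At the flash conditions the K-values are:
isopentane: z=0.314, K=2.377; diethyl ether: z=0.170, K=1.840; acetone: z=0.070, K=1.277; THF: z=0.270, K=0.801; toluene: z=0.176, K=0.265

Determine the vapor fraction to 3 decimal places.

Material balance + equilibrium reduce to Σ zᵢ(Kᵢ−1)/(1+ψ(Kᵢ−1)) = 0.
g(0) = ΣzᵢKᵢ − 1 = 0.411 and g(1) = 1 − Σzᵢ/Kᵢ = -0.281, so a root lies in (0, 1).
Newton iteration, ψ⁰ = 0.5:
  ψ = 0.500: g = 0.1095, g' = -0.523 → ψ = 0.709
  ψ = 0.709: g = -0.0083, g' = -0.633 → ψ = 0.696
Converged at ψ = 0.696.

ψ = 0.696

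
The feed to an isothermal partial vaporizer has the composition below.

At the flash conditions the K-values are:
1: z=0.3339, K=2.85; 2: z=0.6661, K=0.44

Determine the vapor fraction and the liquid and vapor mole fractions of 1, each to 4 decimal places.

ψ = 0.2362, x_1 = 0.2324, y_1 = 0.6622

Rachford–Rice: g(ψ) = Σ zᵢ(Kᵢ−1)/(1+ψ(Kᵢ−1)) = 0.
g(0) = ΣzᵢKᵢ − 1 = 0.2447 and g(1) = 1 − Σzᵢ/Kᵢ = -0.6310, so a root lies in (0, 1).
Newton–Raphson from ψ = 0.5:
  ψ = 0.5000: g = -0.19719, g' = -0.7113 → ψ = 0.2228
  ψ = 0.2228: g = 0.01123, g' = -0.8457 → ψ = 0.2361
  ψ = 0.2361: g = 0.00010, g' = -0.8310 → ψ = 0.2362
Converged at ψ = 0.2362.
Compositions from xᵢ = zᵢ/(1+ψ(Kᵢ−1)), yᵢ = Kᵢxᵢ:
  1: x = 0.2324, y = 0.6622
  2: x = 0.7676, y = 0.3378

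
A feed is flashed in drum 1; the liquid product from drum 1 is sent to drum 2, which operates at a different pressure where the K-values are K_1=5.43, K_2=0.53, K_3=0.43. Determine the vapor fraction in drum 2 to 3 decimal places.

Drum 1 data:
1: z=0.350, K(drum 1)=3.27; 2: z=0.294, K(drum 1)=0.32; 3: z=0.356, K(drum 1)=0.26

Drum 1:
Rachford–Rice: g(ψ₁) = Σ zᵢ(Kᵢ−1)/(1+ψ₁(Kᵢ−1)) = 0.
Feasibility: ΣzᵢKᵢ = 1.331, Σzᵢ/Kᵢ = 2.395 — both > 1, two phases present.
Newton–Raphson from ψ₁ = 0.34:
  ψ₁ = 0.340: g = -0.1636, g' = -1.153 → ψ₁ = 0.198
  ψ₁ = 0.198: g = 0.0084, g' = -1.308 → ψ₁ = 0.204
Converged at ψ₁ = 0.204.
Drum-1 compositions:
  1: x = 0.239, y = 0.782
  2: x = 0.341, y = 0.109
  3: x = 0.419, y = 0.109
Drum-2 feed = drum-1 liquid: z₂ = (0.2390, 0.3415, 0.4195).
Drum 2:
Material balance + equilibrium reduce to Σ zᵢ(Kᵢ−1)/(1+ψ₂(Kᵢ−1)) = 0.
Feasibility: ΣzᵢKᵢ = 1.659, Σzᵢ/Kᵢ = 1.664 — both > 1, two phases present.
Iterate (Newton) starting at ψ₂ = 0.5:
  ψ₂ = 0.500: g = -0.2148, g' = -0.849 → ψ₂ = 0.247
  ψ₂ = 0.247: g = 0.0457, g' = -1.351 → ψ₂ = 0.281
  ψ₂ = 0.281: g = 0.0022, g' = -1.225 → ψ₂ = 0.283
Converged at ψ₂ = 0.283.
  1: x = 0.106, y = 0.576
  2: x = 0.394, y = 0.209
  3: x = 0.500, y = 0.215

V/F (drum 2) = 0.283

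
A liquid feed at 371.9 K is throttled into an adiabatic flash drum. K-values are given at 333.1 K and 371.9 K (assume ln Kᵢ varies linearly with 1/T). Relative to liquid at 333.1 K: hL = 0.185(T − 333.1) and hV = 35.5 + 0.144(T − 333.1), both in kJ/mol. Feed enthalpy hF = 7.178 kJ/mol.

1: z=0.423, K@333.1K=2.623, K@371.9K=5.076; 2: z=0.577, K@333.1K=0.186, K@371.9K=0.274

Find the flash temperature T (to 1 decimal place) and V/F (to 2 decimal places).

T = 335.4 K, V/F = 0.19

Adiabatic flash: solve Rachford–Rice at each trial T, then check hF = ψ·hV(T) + (1−ψ)·hL(T).
  T = 333.1 K: K = (2.623, 0.186), RR gives ψ = 0.164, H_out = 5.827 kJ/mol
  T = 371.9 K: K = (5.076, 0.274), RR gives ψ = 0.441, H_out = 22.135 kJ/mol
  T = 352.5 K: K = (3.716, 0.228), RR gives ψ = 0.336, H_out = 15.235 kJ/mol
  T = 342.8 K: K = (3.137, 0.207), RR gives ψ = 0.263, H_out = 11.033 kJ/mol
  T = 338.0 K: K = (2.875, 0.196), RR gives ψ = 0.219, H_out = 8.622 kJ/mol
  T = 335.6 K: K = (2.750, 0.191), RR gives ψ = 0.193, H_out = 7.302 kJ/mol
  T = 334.4 K: K = (2.688, 0.189), RR gives ψ = 0.180, H_out = 6.608 kJ/mol
Linear interpolation between T = 334.4 (H_out = 6.608) and T = 335.6 (H_out = 7.302) on hF = 7.178 gives T ≈ 335.4 K, at which ψ = 0.19.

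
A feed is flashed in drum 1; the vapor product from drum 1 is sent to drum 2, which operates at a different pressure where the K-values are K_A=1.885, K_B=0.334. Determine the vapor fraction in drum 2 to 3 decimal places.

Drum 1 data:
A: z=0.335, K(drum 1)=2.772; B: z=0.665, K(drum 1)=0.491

V/F (drum 2) = 0.498

Drum 1:
Rachford–Rice: g(ψ₁) = Σ zᵢ(Kᵢ−1)/(1+ψ₁(Kᵢ−1)) = 0.
g(0) = ΣzᵢKᵢ − 1 = 0.255 and g(1) = 1 − Σzᵢ/Kᵢ = -0.475, so a root lies in (0, 1).
Binary case is linear: z₁(K₁−1)(1+ψ₁(K₂−1)) + z₂(K₂−1)(1+ψ₁(K₁−1)) = 0
⇒ ψ₁ = [z₁(K₁−1)+z₂(K₂−1)] / [−(K₁−1)(K₂−1)] = 0.2551/0.9019 = 0.283
Drum-1 compositions:
  A: x = 0.223, y = 0.619
  B: x = 0.777, y = 0.381
Drum-2 feed = drum-1 vapor: z₂ = (0.6186, 0.3814).
Drum 2:
Material balance + equilibrium reduce to Σ zᵢ(Kᵢ−1)/(1+ψ₂(Kᵢ−1)) = 0.
g(0) = ΣzᵢKᵢ − 1 = 0.293 and g(1) = 1 − Σzᵢ/Kᵢ = -0.470, so a root lies in (0, 1).
Newton iteration, ψ₂⁰ = 0.56:
  ψ₂ = 0.560: g = -0.0391, g' = -0.647 → ψ₂ = 0.500
  ψ₂ = 0.500: g = -0.0011, g' = -0.613 → ψ₂ = 0.498
Converged at ψ₂ = 0.498.
  A: x = 0.429, y = 0.809
  B: x = 0.571, y = 0.191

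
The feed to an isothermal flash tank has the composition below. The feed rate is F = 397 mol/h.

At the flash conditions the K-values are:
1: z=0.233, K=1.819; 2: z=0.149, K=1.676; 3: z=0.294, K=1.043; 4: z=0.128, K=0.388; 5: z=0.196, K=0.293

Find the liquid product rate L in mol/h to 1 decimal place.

Let ψ = V/F and solve Σ zᵢ(Kᵢ−1)/(1+ψ(Kᵢ−1)) = 0.
Check two-phase: ΣzᵢKᵢ = 1.087 > 1 and Σzᵢ/Kᵢ = 1.498 > 1, so g(0) = 0.087 > 0 and g(1) = -0.498 < 0.
Newton iteration, ψ⁰ = 0.5:
  ψ = 0.500: g = -0.1042, g' = -0.451 → ψ = 0.269
  ψ = 0.269: g = -0.0108, g' = -0.372 → ψ = 0.240
Converged at ψ = 0.240.
Then V = ψ·F = 0.2398·397 = 95.2 mol/h and L = F − V = 301.8 mol/h.

L = 301.8 mol/h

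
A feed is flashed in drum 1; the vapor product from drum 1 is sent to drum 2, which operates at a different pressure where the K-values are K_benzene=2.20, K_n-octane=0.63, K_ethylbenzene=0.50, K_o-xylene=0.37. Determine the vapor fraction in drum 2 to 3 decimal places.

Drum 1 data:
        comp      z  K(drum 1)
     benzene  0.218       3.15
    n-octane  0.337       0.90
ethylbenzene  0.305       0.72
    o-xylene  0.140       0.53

V/F (drum 2) = 0.148

Drum 1:
Newton iteration, ψ₁⁰ = 0.45:
  ψ₁ = 0.450: g = 0.0218, g' = -0.345 → ψ₁ = 0.513
  ψ₁ = 0.513: g = 0.0009, g' = -0.318 → ψ₁ = 0.516
Converged at ψ₁ = 0.516.
Drum-1 compositions:
  benzene: x = 0.103, y = 0.326
  n-octane: x = 0.355, y = 0.320
  ethylbenzene: x = 0.356, y = 0.257
  o-xylene: x = 0.185, y = 0.098
Drum-2 feed = drum-1 vapor: z₂ = (0.3256, 0.3198, 0.2567, 0.0980).
Drum 2:
Let ψ₂ = V/F and solve Σ zᵢ(Kᵢ−1)/(1+ψ₂(Kᵢ−1)) = 0.
g(0) = ΣzᵢKᵢ − 1 = 0.082 and g(1) = 1 − Σzᵢ/Kᵢ = -0.434, so a root lies in (0, 1).
Newton–Raphson from ψ₂ = 0.5:
  ψ₂ = 0.500: g = -0.1622, g' = -0.446 → ψ₂ = 0.136
  ψ₂ = 0.136: g = 0.0059, g' = -0.515 → ψ₂ = 0.148
Converged at ψ₂ = 0.148.
  benzene: x = 0.277, y = 0.608
  n-octane: x = 0.338, y = 0.213
  ethylbenzene: x = 0.277, y = 0.139
  o-xylene: x = 0.108, y = 0.040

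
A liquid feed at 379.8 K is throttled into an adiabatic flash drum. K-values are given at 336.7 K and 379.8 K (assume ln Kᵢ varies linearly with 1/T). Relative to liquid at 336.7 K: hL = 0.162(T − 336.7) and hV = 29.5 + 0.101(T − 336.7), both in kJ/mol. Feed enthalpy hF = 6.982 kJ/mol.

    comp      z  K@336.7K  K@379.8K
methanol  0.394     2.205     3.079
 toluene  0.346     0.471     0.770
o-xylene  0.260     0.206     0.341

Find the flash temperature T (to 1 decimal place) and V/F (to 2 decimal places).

Adiabatic flash: solve Rachford–Rice at each trial T, then check hF = ψ·hV(T) + (1−ψ)·hL(T).
  T = 336.7 K: K = (2.205, 0.471, 0.206), RR gives ψ = 0.108, H_out = 3.193 kJ/mol
  T = 379.8 K: K = (3.079, 0.770, 0.341), RR gives ψ = 0.583, H_out = 22.654 kJ/mol
  T = 358.2 K: K = (2.631, 0.611, 0.269), RR gives ψ = 0.347, H_out = 13.264 kJ/mol
  T = 347.4 K: K = (2.414, 0.538, 0.236), RR gives ψ = 0.231, H_out = 8.397 kJ/mol
  T = 342.0 K: K = (2.308, 0.504, 0.221), RR gives ψ = 0.171, H_out = 5.836 kJ/mol
  T = 344.7 K: K = (2.361, 0.521, 0.228), RR gives ψ = 0.201, H_out = 7.131 kJ/mol
  T = 343.4 K: K = (2.335, 0.513, 0.225), RR gives ψ = 0.187, H_out = 6.511 kJ/mol
Linear interpolation between T = 343.4 (H_out = 6.511) and T = 344.7 (H_out = 7.131) on hF = 6.982 gives T ≈ 344.4 K, at which ψ = 0.20.

T = 344.4 K, V/F = 0.20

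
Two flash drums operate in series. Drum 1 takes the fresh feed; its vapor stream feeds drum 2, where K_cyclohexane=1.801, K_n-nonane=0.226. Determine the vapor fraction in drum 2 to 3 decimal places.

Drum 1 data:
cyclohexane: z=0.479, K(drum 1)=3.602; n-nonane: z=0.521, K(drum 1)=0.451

V/F (drum 2) = 0.346

Drum 1:
Let ψ₁ = V/F and solve Σ zᵢ(Kᵢ−1)/(1+ψ₁(Kᵢ−1)) = 0.
Check two-phase: ΣzᵢKᵢ = 1.960 > 1 and Σzᵢ/Kᵢ = 1.288 > 1, so g(0) = 0.960 > 0 and g(1) = -0.288 < 0.
Binary case is linear: z₁(K₁−1)(1+ψ₁(K₂−1)) + z₂(K₂−1)(1+ψ₁(K₁−1)) = 0
⇒ ψ₁ = [z₁(K₁−1)+z₂(K₂−1)] / [−(K₁−1)(K₂−1)] = 0.9603/1.4285 = 0.672
Drum-1 compositions:
  cyclohexane: x = 0.174, y = 0.628
  n-nonane: x = 0.826, y = 0.372
Drum-2 feed = drum-1 vapor: z₂ = (0.6276, 0.3724).
Drum 2:
Newton–Raphson from ψ₂ = 0.5:
  ψ₂ = 0.500: g = -0.1113, g' = -0.799 → ψ₂ = 0.361
  ψ₂ = 0.361: g = -0.0099, g' = -0.672 → ψ₂ = 0.346
Converged at ψ₂ = 0.346.
  cyclohexane: x = 0.491, y = 0.885
  n-nonane: x = 0.509, y = 0.115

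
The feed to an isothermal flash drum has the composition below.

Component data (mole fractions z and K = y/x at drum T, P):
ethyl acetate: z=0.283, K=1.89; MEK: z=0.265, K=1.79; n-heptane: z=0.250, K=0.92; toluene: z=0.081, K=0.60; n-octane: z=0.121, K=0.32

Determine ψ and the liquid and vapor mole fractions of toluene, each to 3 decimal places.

Let ψ = V/F and solve Σ zᵢ(Kᵢ−1)/(1+ψ(Kᵢ−1)) = 0.
Check two-phase: ΣzᵢKᵢ = 1.327 > 1 and Σzᵢ/Kᵢ = 1.083 > 1, so g(0) = 0.327 > 0 and g(1) = -0.083 < 0.
Newton–Raphson from ψ = 0.49:
  ψ = 0.490: g = 0.1418, g' = -0.342 → ψ = 0.904
  ψ = 0.904: g = -0.0243, g' = -0.536 → ψ = 0.859
  ψ = 0.859: g = -0.0012, g' = -0.486 → ψ = 0.856
Converged at ψ = 0.856.
Compositions from xᵢ = zᵢ/(1+ψ(Kᵢ−1)), yᵢ = Kᵢxᵢ:
  ethyl acetate: x = 0.161, y = 0.304
  MEK: x = 0.158, y = 0.283
  n-heptane: x = 0.268, y = 0.247
  toluene: x = 0.123, y = 0.074
  n-octane: x = 0.290, y = 0.093

ψ = 0.856, x_toluene = 0.123, y_toluene = 0.074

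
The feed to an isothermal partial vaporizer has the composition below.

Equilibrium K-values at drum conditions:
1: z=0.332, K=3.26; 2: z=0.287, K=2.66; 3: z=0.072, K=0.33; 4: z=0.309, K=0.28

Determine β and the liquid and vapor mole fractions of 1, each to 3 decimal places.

β = 0.676, x_1 = 0.131, y_1 = 0.428

Material balance + equilibrium reduce to Σ zᵢ(Kᵢ−1)/(1+β(Kᵢ−1)) = 0.
Feasibility: ΣzᵢKᵢ = 1.956, Σzᵢ/Kᵢ = 1.531 — both > 1, two phases present.
Iterate (Newton) starting at β = 0.46:
  β = 0.460: g = 0.2356, g' = -1.088 → β = 0.677
  β = 0.677: g = -0.0011, g' = -1.158 → β = 0.676
Converged at β = 0.676.
Compositions from xᵢ = zᵢ/(1+β(Kᵢ−1)), yᵢ = Kᵢxᵢ:
  1: x = 0.131, y = 0.428
  2: x = 0.135, y = 0.360
  3: x = 0.132, y = 0.043
  4: x = 0.602, y = 0.169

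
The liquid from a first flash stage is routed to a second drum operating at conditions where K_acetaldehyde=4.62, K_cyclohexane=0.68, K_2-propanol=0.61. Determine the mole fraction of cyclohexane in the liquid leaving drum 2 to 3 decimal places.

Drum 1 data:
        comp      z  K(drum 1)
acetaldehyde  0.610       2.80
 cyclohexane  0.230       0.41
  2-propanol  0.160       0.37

x_cyclohexane (drum 2) = 0.514

Drum 1:
Rachford–Rice: g(ψ₁) = Σ zᵢ(Kᵢ−1)/(1+ψ₁(Kᵢ−1)) = 0.
g(0) = ΣzᵢKᵢ − 1 = 0.861 and g(1) = 1 − Σzᵢ/Kᵢ = -0.211, so a root lies in (0, 1).
Newton–Raphson from ψ₁ = 0.68:
  ψ₁ = 0.680: g = 0.0907, g' = -0.817 → ψ₁ = 0.791
  ψ₁ = 0.791: g = -0.0024, g' = -0.870 → ψ₁ = 0.788
Converged at ψ₁ = 0.788.
Drum-1 compositions:
  acetaldehyde: x = 0.252, y = 0.706
  cyclohexane: x = 0.430, y = 0.176
  2-propanol: x = 0.318, y = 0.118
Drum-2 feed = drum-1 liquid: z₂ = (0.2522, 0.4300, 0.3178).
Drum 2:
Newton iteration, ψ₂⁰ = 0.54:
  ψ₂ = 0.540: g = -0.0144, g' = -0.520 → ψ₂ = 0.512
  ψ₂ = 0.512: g = 0.0003, g' = -0.544 → ψ₂ = 0.513
Converged at ψ₂ = 0.513.
  acetaldehyde: x = 0.088, y = 0.408
  cyclohexane: x = 0.514, y = 0.350
  2-propanol: x = 0.397, y = 0.242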